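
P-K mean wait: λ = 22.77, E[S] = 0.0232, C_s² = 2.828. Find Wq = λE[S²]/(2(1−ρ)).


ρ = λ·E[S] = 22.77·0.0232 = 0.5283
E[S²] = E[S]²(1+C_s²) = 0.0232²·(1+2.828) = 0.002060
Wq = λ·E[S²]/(2(1−ρ)) = 22.77·0.002060/(2·0.4717) = 0.04973 hr

Final: 0.04973 hr


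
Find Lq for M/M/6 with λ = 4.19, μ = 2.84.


a = λ/μ = 1.4754; ρ = a/6 = 0.2459
P₀ = 0.228647
Lq = P₀·a^c·ρ / (c!·(1−ρ)²) = 0.228647·10.31274·0.2459/(720·0.56868)
= 0.001416

Final: 0.001416


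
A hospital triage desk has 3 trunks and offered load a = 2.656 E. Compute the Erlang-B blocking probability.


B(c,a) = (a^c/c!) / Σ_{k=0}^{c} a^k/k!
a^3/3! = 3.122719
Σ terms (k=0..3): 1.00000 + 2.65600 + 3.52717 + 3.12272 = 10.305887
B = 3.122719/10.305887 = 0.303003

Final: 0.303003


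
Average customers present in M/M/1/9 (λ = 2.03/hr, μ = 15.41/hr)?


ρ = 2.03/15.41 = 0.1317
L = ρ[1 − (K+1)ρ^K + Kρ^(K+1)] / [(1−ρ)(1−ρ^(K+1))]
Numerator: 0.1317·(1 − 10·0.00000001195 + 9·0.000000001574) = 0.131733
Denominator: (0.8683)·(1.000000) = 0.868267
L = 0.131733/0.868267 = 0.1517

Final: 0.1517


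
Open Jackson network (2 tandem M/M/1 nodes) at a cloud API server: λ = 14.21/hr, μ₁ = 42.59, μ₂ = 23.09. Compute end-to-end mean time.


Each node sees arrival rate λ = 14.21/hr (tandem ⇒ throughput preserved).
W₁ = 1/(μ₁−λ) = 1/(42.59−14.21) = 0.03524 hr
W₂ = 1/(μ₂−λ) = 1/(23.09−14.21) = 0.11261 hr
W_total = W₁ + W₂ = 0.03524 + 0.11261 = 0.14785 hr

Final: 0.14785 hr


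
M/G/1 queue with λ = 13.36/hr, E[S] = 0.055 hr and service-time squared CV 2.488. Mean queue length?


ρ = λ·E[S] = 13.36·0.055 = 0.7348
Lq = ρ²(1+C_s²)/(2(1−ρ)) = 0.5399·(1+2.488)/(2·0.2652)
= 0.5399·3.4880/0.5304 = 3.55068

Final: 3.55068


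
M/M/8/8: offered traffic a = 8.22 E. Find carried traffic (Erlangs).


B(8,8.22) = 0.247696 (Erlang-B)
Carried load = a(1 − B) = 8.22·(1 − 0.247696) = 8.22·0.752304 = 6.1839 E

Final: 6.1839 Erlangs


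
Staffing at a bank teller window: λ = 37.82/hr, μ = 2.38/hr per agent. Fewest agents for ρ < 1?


Stability requires cμ > λ ⇔ c > λ/μ.
λ/μ = 37.82/2.38 = 15.8908
Minimum integer c = ⌊15.8908⌋ + 1 = 16
Check: 16·2.38 = 38.08 > 37.82, while 15·2.38 = 35.70 ≤ 37.82

Final: 16 servers


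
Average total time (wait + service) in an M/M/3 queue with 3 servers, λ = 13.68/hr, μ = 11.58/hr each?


a = 1.1813; ρ = 0.3938; P₀ = 0.300084
Lq = P₀·a^c·ρ/(c!(1−ρ)²) = 0.08835
Wq = Lq/λ = 0.08835/13.68 = 0.006459 hr
W = Wq + 1/μ = 0.006459 + 0.08636 = 0.09281 hr

Final: 0.09281 hr


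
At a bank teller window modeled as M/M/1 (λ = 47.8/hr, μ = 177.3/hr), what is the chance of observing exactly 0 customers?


ρ = 47.8/177.3 = 0.2696
P_n = (1−ρ)·ρ^n = (1 − 0.2696)·0.2696^0 = 0.7304·1.000000 = 0.730400

Final: 0.730400


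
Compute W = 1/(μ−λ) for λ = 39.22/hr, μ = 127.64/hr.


W = 1/(μ−λ) = 1/(127.64 − 39.22) = 1/88.42 = 0.01131 hr

Final: 0.01131 hr


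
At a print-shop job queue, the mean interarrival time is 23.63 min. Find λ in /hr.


λ = 1/(interarrival time) in consistent units.
1 hour = 60 min, so λ = 60/23.63 = 2.5391 per hour

Final: 2.5391 /hr


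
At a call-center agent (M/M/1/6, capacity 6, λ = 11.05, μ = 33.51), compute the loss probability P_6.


ρ = λ/μ = 11.05/33.51 = 0.3298
P_K = (1−ρ)ρ^K/(1−ρ^(K+1)) = (0.6702·0.001286)/(1 − 0.0004240)
= 0.0008617/0.999576 = 0.0008621

Final: 0.0008621


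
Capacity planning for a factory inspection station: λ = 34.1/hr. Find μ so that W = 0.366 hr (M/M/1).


W = 1/(μ−λ) ⇒ μ − λ = 1/W = 1/0.366 = 2.7322
μ = λ + 1/W = 34.1 + 2.7322 = 36.8322 per hr

Final: 36.8322 /hr


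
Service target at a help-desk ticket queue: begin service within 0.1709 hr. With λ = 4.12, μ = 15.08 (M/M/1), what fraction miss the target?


ρ = 4.12/15.08 = 0.2732
P(Wq > t) = ρ·e^{−(μ−λ)t} = 0.2732·e^{−1.8731}
= 0.2732·0.153652 = 0.041979

Final: 0.041979


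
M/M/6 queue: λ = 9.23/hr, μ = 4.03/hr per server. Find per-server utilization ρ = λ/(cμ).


ρ = λ/(cμ) = 9.23/(6·4.03) = 9.23/24.18 = 0.3817

Final: 0.3817


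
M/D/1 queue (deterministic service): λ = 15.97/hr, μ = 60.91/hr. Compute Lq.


ρ = 15.97/60.91 = 0.2622
M/D/1: Lq = ρ²/(2(1−ρ)) = 0.06874/(2·0.7378) = 0.04659

Final: 0.04659


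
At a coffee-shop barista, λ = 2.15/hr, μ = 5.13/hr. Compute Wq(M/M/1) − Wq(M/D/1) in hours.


ρ = 2.15/5.13 = 0.4191
Wq(M/M/1) = ρ/(μ−λ) = 0.4191/2.98 = 0.14064 hr
Wq(M/D/1) = ρ/(2(μ−λ)) = 0.07032 hr
Savings = 0.14064 − 0.07032 = 0.07032 hr

Final: 0.07032 hr


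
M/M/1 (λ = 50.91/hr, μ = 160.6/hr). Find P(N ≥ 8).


ρ = 50.91/160.6 = 0.3170
P(N ≥ n) = ρ^n = 0.3170^8 = 0.0001020

Final: 0.0001020


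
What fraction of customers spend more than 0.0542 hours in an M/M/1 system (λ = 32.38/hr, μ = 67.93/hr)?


W ~ Exponential(μ−λ) for M/M/1.
μ − λ = 67.93 − 32.38 = 35.5500
P(W > t) = e^{−(μ−λ)t} = e^{−1.9268} = 0.145612

Final: 0.145612


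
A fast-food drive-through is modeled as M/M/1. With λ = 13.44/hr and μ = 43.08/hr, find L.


ρ = λ/μ = 13.44/43.08 = 0.3120
L = ρ/(1−ρ) = 0.3120/(1 − 0.3120) = 0.3120/0.6880 = 0.4534

Final: 0.4534


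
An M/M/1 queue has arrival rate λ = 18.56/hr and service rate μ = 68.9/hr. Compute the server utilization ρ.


ρ = λ/μ = 18.56/68.9 = 0.2694

Final: 0.2694


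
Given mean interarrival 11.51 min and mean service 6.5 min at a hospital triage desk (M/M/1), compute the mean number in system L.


λ = 60/11.51 = 5.2129 /hr
μ = 60/6.5 = 9.2308 /hr
ρ = λ/μ = 5.2129/9.2308 = 0.5647
L = ρ/(1−ρ) = 0.5647/0.4353 = 1.2974

Final: 1.2974


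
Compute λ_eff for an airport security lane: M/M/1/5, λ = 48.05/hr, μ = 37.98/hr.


ρ = 1.2651; P_K = (1−ρ)ρ^5/(1−ρ^6) = 0.277168
λ_eff = λ(1 − P_K) = 48.05·(1 − 0.277168) = 48.05·0.722832 = 34.7321 /hr

Final: 34.7321 /hr


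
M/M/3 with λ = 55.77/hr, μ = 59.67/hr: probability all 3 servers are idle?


a = λ/μ = 55.77/59.67 = 0.9346; ρ = a/c = 0.3115
Σ_{k=0}^{2} a^k/k! (terms k=0..2) = 1.00000 + 0.93464 + 0.43678 = 2.37142
Tail: a^3/(3!(1−ρ)) = 0.81646/(6·0.6885) = 0.19766
P₀ = 1/(2.37142 + 0.19766) = 1/2.56907 = 0.389246

Final: 0.389246


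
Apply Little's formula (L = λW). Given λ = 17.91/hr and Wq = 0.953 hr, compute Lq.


Lq = λWq = 17.91·0.953 = 17.0682

Final: 17.0682


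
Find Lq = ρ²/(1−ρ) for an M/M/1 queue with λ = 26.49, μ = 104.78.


ρ = 26.49/104.78 = 0.2528
Lq = ρ²/(1−ρ) = 0.06392/0.7472 = 0.08554

Final: 0.08554


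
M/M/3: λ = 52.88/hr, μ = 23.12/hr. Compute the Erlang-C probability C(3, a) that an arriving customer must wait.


a = λ/μ = 2.2872; ρ = a/3 = 0.7624
P₀ = 0.069951 (from M/M/c formula)
C(c,a) = [a^c/(c!(1−ρ))]·P₀ = [11.96495/(6·0.2376)]·0.069951
= 8.39289·0.069951 = 0.587091

Final: 0.587091


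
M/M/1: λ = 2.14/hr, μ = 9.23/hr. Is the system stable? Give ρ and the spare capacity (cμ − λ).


Total capacity cμ = 1·9.23 = 9.23/hr
ρ = λ/(cμ) = 2.14/9.23 = 0.2319
Stable ⇔ ρ < 1: YES
Spare capacity = cμ − λ = 9.23 − 2.14 = 7.09/hr

Final: ρ = 0.2319; stable; margin = 7.09/hr


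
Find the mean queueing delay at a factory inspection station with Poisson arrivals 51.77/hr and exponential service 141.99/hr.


ρ = 51.77/141.99 = 0.3646
Wq = ρ/(μ−λ) = 0.3646/(141.99 − 51.77) = 0.3646/90.22 = 0.004041 hr

Final: 0.004041 hr


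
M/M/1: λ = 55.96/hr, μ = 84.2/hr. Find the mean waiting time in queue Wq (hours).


ρ = 55.96/84.2 = 0.6646
Wq = ρ/(μ−λ) = 0.6646/(84.2 − 55.96) = 0.6646/28.24 = 0.02353 hr

Final: 0.02353 hr


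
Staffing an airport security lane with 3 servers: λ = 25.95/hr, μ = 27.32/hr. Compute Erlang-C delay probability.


a = λ/μ = 0.9499; ρ = a/3 = 0.3166
P₀ = 0.383146 (from M/M/c formula)
C(c,a) = [a^c/(c!(1−ρ))]·P₀ = [0.85698/(6·0.6834)]·0.383146
= 0.20900·0.383146 = 0.080079

Final: 0.080079


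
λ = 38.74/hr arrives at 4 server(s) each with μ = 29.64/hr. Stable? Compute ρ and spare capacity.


Total capacity cμ = 4·29.64 = 118.56/hr
ρ = λ/(cμ) = 38.74/118.56 = 0.3268
Stable ⇔ ρ < 1: YES
Spare capacity = cμ − λ = 118.56 − 38.74 = 79.82/hr

Final: ρ = 0.3268; stable; margin = 79.82/hr


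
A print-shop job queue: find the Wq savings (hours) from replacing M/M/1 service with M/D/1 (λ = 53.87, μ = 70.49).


ρ = 53.87/70.49 = 0.7642
Wq(M/M/1) = ρ/(μ−λ) = 0.7642/16.62 = 0.04598 hr
Wq(M/D/1) = ρ/(2(μ−λ)) = 0.02299 hr
Savings = 0.04598 − 0.02299 = 0.02299 hr

Final: 0.02299 hr


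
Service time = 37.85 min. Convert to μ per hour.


μ = 1/(service time) in consistent units.
1 hour = 60 min, so μ = 60/37.85 = 1.5852 per hour

Final: 1.5852 /hr


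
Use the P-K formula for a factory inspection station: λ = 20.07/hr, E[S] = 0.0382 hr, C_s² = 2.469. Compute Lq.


ρ = λ·E[S] = 20.07·0.0382 = 0.7667
Lq = ρ²(1+C_s²)/(2(1−ρ)) = 0.5878·(1+2.469)/(2·0.2333)
= 0.5878·3.4690/0.4667 = 4.36951

Final: 4.36951


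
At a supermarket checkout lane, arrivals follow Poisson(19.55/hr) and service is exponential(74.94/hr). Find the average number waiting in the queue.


ρ = 19.55/74.94 = 0.2609
Lq = ρ²/(1−ρ) = 0.06806/0.7391 = 0.09208

Final: 0.09208


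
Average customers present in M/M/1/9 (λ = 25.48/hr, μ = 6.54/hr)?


ρ = 25.48/6.54 = 3.8960
L = ρ[1 − (K+1)ρ^K + Kρ^(K+1)] / [(1−ρ)(1−ρ^(K+1))]
Numerator: 3.8960·(1 − 10·206821.211633 + 9·805780.500367) = 20196263.776778
Denominator: (-2.8960)·(-805779.500367) = 2333557.146322
L = 20196263.776778/2333557.146322 = 8.6547

Final: 8.6547


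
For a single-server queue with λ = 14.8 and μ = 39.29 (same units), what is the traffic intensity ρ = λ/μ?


ρ = λ/μ = 14.8/39.29 = 0.3767

Final: 0.3767


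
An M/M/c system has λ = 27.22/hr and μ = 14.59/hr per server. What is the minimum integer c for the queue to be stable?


Stability requires cμ > λ ⇔ c > λ/μ.
λ/μ = 27.22/14.59 = 1.8657
Minimum integer c = ⌊1.8657⌋ + 1 = 2
Check: 2·14.59 = 29.18 > 27.22, while 1·14.59 = 14.59 ≤ 27.22

Final: 2 servers


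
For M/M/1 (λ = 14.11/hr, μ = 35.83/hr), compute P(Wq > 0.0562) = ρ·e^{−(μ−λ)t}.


ρ = 14.11/35.83 = 0.3938
P(Wq > t) = ρ·e^{−(μ−λ)t} = 0.3938·e^{−1.2207}
= 0.3938·0.295034 = 0.116186

Final: 0.116186


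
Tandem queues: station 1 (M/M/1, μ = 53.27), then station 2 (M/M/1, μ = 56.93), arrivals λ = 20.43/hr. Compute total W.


Each node sees arrival rate λ = 20.43/hr (tandem ⇒ throughput preserved).
W₁ = 1/(μ₁−λ) = 1/(53.27−20.43) = 0.03045 hr
W₂ = 1/(μ₂−λ) = 1/(56.93−20.43) = 0.02740 hr
W_total = W₁ + W₂ = 0.03045 + 0.02740 = 0.05785 hr

Final: 0.05785 hr


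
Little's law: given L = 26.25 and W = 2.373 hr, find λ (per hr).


λ = L/W = 26.25/2.373 = 11.0619 /hr

Final: 11.0619 /hr


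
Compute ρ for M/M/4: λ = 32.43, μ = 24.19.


ρ = λ/(cμ) = 32.43/(4·24.19) = 32.43/96.76 = 0.3352

Final: 0.3352


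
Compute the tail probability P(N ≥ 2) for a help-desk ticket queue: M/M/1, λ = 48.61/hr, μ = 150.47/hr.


ρ = 48.61/150.47 = 0.3231
P(N ≥ n) = ρ^n = 0.3231^2 = 0.104364

Final: 0.104364


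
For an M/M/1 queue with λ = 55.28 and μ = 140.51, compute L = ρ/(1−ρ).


ρ = λ/μ = 55.28/140.51 = 0.3934
L = ρ/(1−ρ) = 0.3934/(1 − 0.3934) = 0.3934/0.6066 = 0.6486

Final: 0.6486


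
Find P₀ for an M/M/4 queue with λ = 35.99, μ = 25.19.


a = λ/μ = 35.99/25.19 = 1.4287; ρ = a/c = 0.3572
Σ_{k=0}^{3} a^k/k! (terms k=0..3) = 1.00000 + 1.42874 + 1.02065 + 0.48608 = 3.93548
Tail: a^4/(4!(1−ρ)) = 4.16692/(24·0.6428) = 0.27010
P₀ = 1/(3.93548 + 0.27010) = 1/4.20557 = 0.237780

Final: 0.237780


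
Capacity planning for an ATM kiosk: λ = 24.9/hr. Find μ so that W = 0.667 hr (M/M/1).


W = 1/(μ−λ) ⇒ μ − λ = 1/W = 1/0.667 = 1.4993
μ = λ + 1/W = 24.9 + 1.4993 = 26.3993 per hr

Final: 26.3993 /hr


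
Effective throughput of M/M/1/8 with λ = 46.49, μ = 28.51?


ρ = 1.6307; P_K = (1−ρ)ρ^8/(1−ρ^9) = 0.391553
λ_eff = λ(1 − P_K) = 46.49·(1 − 0.391553) = 46.49·0.608447 = 28.2867 /hr

Final: 28.2867 /hr


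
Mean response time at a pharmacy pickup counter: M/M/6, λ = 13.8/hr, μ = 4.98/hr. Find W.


a = 2.7711; ρ = 0.4618; P₀ = 0.061942
Lq = P₀·a^c·ρ/(c!(1−ρ)²) = 0.06212
Wq = Lq/λ = 0.06212/13.8 = 0.004502 hr
W = Wq + 1/μ = 0.004502 + 0.20080 = 0.20530 hr

Final: 0.20530 hr


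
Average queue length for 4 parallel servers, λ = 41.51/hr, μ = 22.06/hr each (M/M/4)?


a = λ/μ = 1.8817; ρ = a/4 = 0.4704
P₀ = 0.148173
Lq = P₀·a^c·ρ / (c!·(1−ρ)²) = 0.148173·12.53686·0.4704/(24·0.28045)
= 0.12983

Final: 0.12983


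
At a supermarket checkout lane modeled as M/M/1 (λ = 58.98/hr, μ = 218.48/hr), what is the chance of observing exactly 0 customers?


ρ = 58.98/218.48 = 0.2700
P_n = (1−ρ)·ρ^n = (1 − 0.2700)·0.2700^0 = 0.7300·1.000000 = 0.730044

Final: 0.730044


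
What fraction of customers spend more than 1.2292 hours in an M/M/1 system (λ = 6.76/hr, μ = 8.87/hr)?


W ~ Exponential(μ−λ) for M/M/1.
μ − λ = 8.87 − 6.76 = 2.1100
P(W > t) = e^{−(μ−λ)t} = e^{−2.5936} = 0.074750

Final: 0.074750


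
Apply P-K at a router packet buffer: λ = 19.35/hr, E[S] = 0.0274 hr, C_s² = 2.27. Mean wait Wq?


ρ = λ·E[S] = 19.35·0.0274 = 0.5302
E[S²] = E[S]²(1+C_s²) = 0.0274²·(1+2.27) = 0.002455
Wq = λ·E[S²]/(2(1−ρ)) = 19.35·0.002455/(2·0.4698) = 0.05056 hr

Final: 0.05056 hr


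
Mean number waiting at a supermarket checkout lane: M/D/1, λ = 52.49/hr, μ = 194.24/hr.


ρ = 52.49/194.24 = 0.2702
M/D/1: Lq = ρ²/(2(1−ρ)) = 0.07303/(2·0.7298) = 0.05003

Final: 0.05003


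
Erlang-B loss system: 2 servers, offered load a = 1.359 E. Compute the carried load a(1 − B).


B(2,1.359) = 0.281327 (Erlang-B)
Carried load = a(1 − B) = 1.359·(1 − 0.281327) = 1.359·0.718673 = 0.9767 E

Final: 0.9767 Erlangs


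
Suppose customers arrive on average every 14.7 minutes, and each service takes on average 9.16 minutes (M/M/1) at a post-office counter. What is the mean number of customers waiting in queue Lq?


λ = 60/14.7 = 4.0816 /hr
μ = 60/9.16 = 6.5502 /hr
ρ = λ/μ = 4.0816/6.5502 = 0.6231
Lq = ρ²/(1−ρ) = 0.3883/0.3769 = 1.0303

Final: 1.0303


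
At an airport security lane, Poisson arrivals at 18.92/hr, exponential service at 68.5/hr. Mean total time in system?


W = 1/(μ−λ) = 1/(68.5 − 18.92) = 1/49.58 = 0.02017 hr

Final: 0.02017 hr


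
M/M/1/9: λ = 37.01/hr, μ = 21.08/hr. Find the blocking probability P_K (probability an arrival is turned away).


ρ = λ/μ = 37.01/21.08 = 1.7557
P_K = (1−ρ)ρ^K/(1−ρ^(K+1)) = (-0.7557·158.502569)/(1 − 278.281788)
= -119.779219/-277.281788 = 0.431977

Final: 0.431977


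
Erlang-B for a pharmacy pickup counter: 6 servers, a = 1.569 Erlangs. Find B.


B(c,a) = (a^c/c!) / Σ_{k=0}^{c} a^k/k!
a^6/6! = 0.020721
Σ terms (k=0..6): 1.00000 + 1.56900 + 1.23088 + 0.64375 + 0.25251 + 0.07924 + 0.02072 = 4.796101
B = 0.020721/4.796101 = 0.004320

Final: 0.004320


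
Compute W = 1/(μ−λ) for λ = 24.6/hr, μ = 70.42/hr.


W = 1/(μ−λ) = 1/(70.42 − 24.6) = 1/45.82 = 0.02182 hr

Final: 0.02182 hr


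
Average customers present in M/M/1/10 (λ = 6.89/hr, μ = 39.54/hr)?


ρ = 6.89/39.54 = 0.1743
L = ρ[1 − (K+1)ρ^K + Kρ^(K+1)] / [(1−ρ)(1−ρ^(K+1))]
Numerator: 0.1743·(1 − 11·0.00000002581 + 10·0.000000004498) = 0.174254
Denominator: (0.8257)·(1.000000) = 0.825746
L = 0.174254/0.825746 = 0.2110

Final: 0.2110


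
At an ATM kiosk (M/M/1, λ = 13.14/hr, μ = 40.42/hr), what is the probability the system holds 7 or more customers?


ρ = 13.14/40.42 = 0.3251
P(N ≥ n) = ρ^n = 0.3251^7 = 0.0003837

Final: 0.0003837


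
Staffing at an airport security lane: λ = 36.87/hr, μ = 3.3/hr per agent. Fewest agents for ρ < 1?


Stability requires cμ > λ ⇔ c > λ/μ.
λ/μ = 36.87/3.3 = 11.1727
Minimum integer c = ⌊11.1727⌋ + 1 = 12
Check: 12·3.3 = 39.60 > 36.87, while 11·3.3 = 36.30 ≤ 36.87

Final: 12 servers


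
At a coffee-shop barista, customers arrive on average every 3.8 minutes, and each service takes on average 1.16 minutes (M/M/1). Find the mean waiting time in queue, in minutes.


λ = 60/3.8 = 15.7895 /hr
μ = 60/1.16 = 51.7241 /hr
ρ = λ/μ = 15.7895/51.7241 = 0.3053
Wq = ρ/(μ−λ) = 0.3053/(51.7241−15.7895) = 0.008495 hr
In minutes: 0.008495·60 = 0.5097 min

Final: 0.5097 min


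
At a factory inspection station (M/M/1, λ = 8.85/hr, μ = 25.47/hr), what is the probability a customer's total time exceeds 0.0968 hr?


W ~ Exponential(μ−λ) for M/M/1.
μ − λ = 25.47 − 8.85 = 16.6200
P(W > t) = e^{−(μ−λ)t} = e^{−1.6088} = 0.200124

Final: 0.200124


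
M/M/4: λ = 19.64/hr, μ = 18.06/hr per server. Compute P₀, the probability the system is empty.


a = λ/μ = 19.64/18.06 = 1.0875; ρ = a/c = 0.2719
Σ_{k=0}^{3} a^k/k! (terms k=0..3) = 1.00000 + 1.08749 + 0.59131 + 0.21435 = 2.89315
Tail: a^4/(4!(1−ρ)) = 1.39860/(24·0.7281) = 0.08003
P₀ = 1/(2.89315 + 0.08003) = 1/2.97318 = 0.336340

Final: 0.336340


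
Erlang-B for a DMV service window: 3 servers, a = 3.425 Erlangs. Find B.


B(c,a) = (a^c/c!) / Σ_{k=0}^{c} a^k/k!
a^3/3! = 6.696232
Σ terms (k=0..3): 1.00000 + 3.42500 + 5.86531 + 6.69623 = 16.986544
B = 6.696232/16.986544 = 0.394208

Final: 0.394208


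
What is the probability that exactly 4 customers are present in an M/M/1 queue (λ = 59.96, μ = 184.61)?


ρ = 59.96/184.61 = 0.3248
P_n = (1−ρ)·ρ^n = (1 − 0.3248)·0.3248^4 = 0.6752·0.011128 = 0.007514

Final: 0.007514


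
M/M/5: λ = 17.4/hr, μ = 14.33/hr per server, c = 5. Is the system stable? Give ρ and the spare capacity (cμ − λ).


Total capacity cμ = 5·14.33 = 71.65/hr
ρ = λ/(cμ) = 17.4/71.65 = 0.2428
Stable ⇔ ρ < 1: YES
Spare capacity = cμ − λ = 71.65 − 17.4 = 54.25/hr

Final: ρ = 0.2428; stable; margin = 54.25/hr


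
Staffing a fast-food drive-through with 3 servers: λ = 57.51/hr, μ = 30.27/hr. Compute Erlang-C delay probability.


a = λ/μ = 1.8999; ρ = a/3 = 0.6333
P₀ = 0.127850 (from M/M/c formula)
C(c,a) = [a^c/(c!(1−ρ))]·P₀ = [6.85793/(6·0.3667)]·0.127850
= 3.11696·0.127850 = 0.398503

Final: 0.398503


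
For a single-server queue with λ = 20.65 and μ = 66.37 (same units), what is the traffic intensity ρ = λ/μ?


ρ = λ/μ = 20.65/66.37 = 0.3111

Final: 0.3111


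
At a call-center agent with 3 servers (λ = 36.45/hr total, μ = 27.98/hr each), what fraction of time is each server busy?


ρ = λ/(cμ) = 36.45/(3·27.98) = 36.45/83.94 = 0.4342

Final: 0.4342


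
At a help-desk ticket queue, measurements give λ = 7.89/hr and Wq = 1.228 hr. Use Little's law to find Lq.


Lq = λWq = 7.89·1.228 = 9.6889

Final: 9.6889


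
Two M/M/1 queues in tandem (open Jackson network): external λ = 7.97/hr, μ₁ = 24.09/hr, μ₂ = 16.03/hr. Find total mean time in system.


Each node sees arrival rate λ = 7.97/hr (tandem ⇒ throughput preserved).
W₁ = 1/(μ₁−λ) = 1/(24.09−7.97) = 0.06203 hr
W₂ = 1/(μ₂−λ) = 1/(16.03−7.97) = 0.12407 hr
W_total = W₁ + W₂ = 0.06203 + 0.12407 = 0.18610 hr

Final: 0.18610 hr


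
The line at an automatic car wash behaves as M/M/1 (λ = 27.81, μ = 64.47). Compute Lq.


ρ = 27.81/64.47 = 0.4314
Lq = ρ²/(1−ρ) = 0.1861/0.5686 = 0.3272

Final: 0.3272


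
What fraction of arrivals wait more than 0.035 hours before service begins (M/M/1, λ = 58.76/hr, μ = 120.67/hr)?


ρ = 58.76/120.67 = 0.4869
P(Wq > t) = ρ·e^{−(μ−λ)t} = 0.4869·e^{−2.1669}
= 0.4869·0.114538 = 0.055774

Final: 0.055774


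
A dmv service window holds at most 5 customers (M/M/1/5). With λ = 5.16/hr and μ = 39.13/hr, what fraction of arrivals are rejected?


ρ = λ/μ = 5.16/39.13 = 0.1319
P_K = (1−ρ)ρ^K/(1−ρ^(K+1)) = (0.8681·0.00003987)/(1 − 0.000005258)
= 0.00003462/0.999995 = 0.00003462

Final: 0.00003462


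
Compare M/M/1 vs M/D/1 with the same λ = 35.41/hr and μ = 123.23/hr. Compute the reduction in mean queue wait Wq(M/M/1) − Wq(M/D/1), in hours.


ρ = 35.41/123.23 = 0.2873
Wq(M/M/1) = ρ/(μ−λ) = 0.2873/87.82 = 0.003272 hr
Wq(M/D/1) = ρ/(2(μ−λ)) = 0.001636 hr
Savings = 0.003272 − 0.001636 = 0.001636 hr

Final: 0.001636 hr


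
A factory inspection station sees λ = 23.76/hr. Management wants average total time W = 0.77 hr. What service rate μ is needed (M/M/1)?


W = 1/(μ−λ) ⇒ μ − λ = 1/W = 1/0.77 = 1.2987
μ = λ + 1/W = 23.76 + 1.2987 = 25.0587 per hr

Final: 25.0587 /hr


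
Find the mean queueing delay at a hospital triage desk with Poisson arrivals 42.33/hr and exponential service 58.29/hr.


ρ = 42.33/58.29 = 0.7262
Wq = ρ/(μ−λ) = 0.7262/(58.29 − 42.33) = 0.7262/15.96 = 0.04550 hr

Final: 0.04550 hr


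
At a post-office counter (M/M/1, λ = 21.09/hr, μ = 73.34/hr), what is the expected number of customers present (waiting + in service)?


ρ = λ/μ = 21.09/73.34 = 0.2876
L = ρ/(1−ρ) = 0.2876/(1 − 0.2876) = 0.2876/0.7124 = 0.4036

Final: 0.4036


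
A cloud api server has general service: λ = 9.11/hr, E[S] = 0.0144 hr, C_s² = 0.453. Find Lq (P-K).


ρ = λ·E[S] = 9.11·0.0144 = 0.1312
Lq = ρ²(1+C_s²)/(2(1−ρ)) = 0.01721·(1+0.453)/(2·0.8688)
= 0.01721·1.4530/1.7376 = 0.01439

Final: 0.01439


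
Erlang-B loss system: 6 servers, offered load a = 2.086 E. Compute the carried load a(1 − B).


B(6,2.086) = 0.014292 (Erlang-B)
Carried load = a(1 − B) = 2.086·(1 − 0.014292) = 2.086·0.985708 = 2.0562 E

Final: 2.0562 Erlangs


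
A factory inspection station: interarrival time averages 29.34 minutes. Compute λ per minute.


λ = 1/(interarrival time) in consistent units.
1 minute = 1 min, so λ = 1/29.34 = 0.03408 per minute

Final: 0.03408 /min


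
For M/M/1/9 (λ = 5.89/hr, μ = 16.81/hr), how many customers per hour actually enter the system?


ρ = 0.3504; P_K = (1−ρ)ρ^9/(1−ρ^10) = 0.00005171
λ_eff = λ(1 − P_K) = 5.89·(1 − 0.00005171) = 5.89·0.999948 = 5.8897 /hr

Final: 5.8897 /hr


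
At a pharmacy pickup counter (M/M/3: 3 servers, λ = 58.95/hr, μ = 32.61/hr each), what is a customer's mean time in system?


a = 1.8077; ρ = 0.6026; P₀ = 0.144528
Lq = P₀·a^c·ρ/(c!(1−ρ)²) = 0.54288
Wq = Lq/λ = 0.54288/58.95 = 0.009209 hr
W = Wq + 1/μ = 0.009209 + 0.03067 = 0.03987 hr

Final: 0.03987 hr


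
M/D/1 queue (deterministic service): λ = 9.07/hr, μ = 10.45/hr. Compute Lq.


ρ = 9.07/10.45 = 0.8679
M/D/1: Lq = ρ²/(2(1−ρ)) = 0.7533/(2·0.1321) = 2.85226

Final: 2.85226


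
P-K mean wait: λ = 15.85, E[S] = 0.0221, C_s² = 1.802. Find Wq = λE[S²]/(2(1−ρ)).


ρ = λ·E[S] = 15.85·0.0221 = 0.3503
E[S²] = E[S]²(1+C_s²) = 0.0221²·(1+1.802) = 0.001369
Wq = λ·E[S²]/(2(1−ρ)) = 15.85·0.001369/(2·0.6497) = 0.01669 hr

Final: 0.01669 hr


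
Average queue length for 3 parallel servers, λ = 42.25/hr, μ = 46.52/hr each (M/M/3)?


a = λ/μ = 0.9082; ρ = a/3 = 0.3027
P₀ = 0.400048
Lq = P₀·a^c·ρ / (c!·(1−ρ)²) = 0.400048·0.74914·0.3027/(6·0.48618)
= 0.03110

Final: 0.03110


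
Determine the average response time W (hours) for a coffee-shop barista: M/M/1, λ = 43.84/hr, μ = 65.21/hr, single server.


W = 1/(μ−λ) = 1/(65.21 − 43.84) = 1/21.37 = 0.04679 hr

Final: 0.04679 hr


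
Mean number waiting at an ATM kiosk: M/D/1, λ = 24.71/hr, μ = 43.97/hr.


ρ = 24.71/43.97 = 0.5620
M/D/1: Lq = ρ²/(2(1−ρ)) = 0.3158/(2·0.4380) = 0.36050

Final: 0.36050


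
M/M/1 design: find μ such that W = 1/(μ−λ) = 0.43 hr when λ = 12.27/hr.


W = 1/(μ−λ) ⇒ μ − λ = 1/W = 1/0.43 = 2.3256
μ = λ + 1/W = 12.27 + 2.3256 = 14.5956 per hr

Final: 14.5956 /hr


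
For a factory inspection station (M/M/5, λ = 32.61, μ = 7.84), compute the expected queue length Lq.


a = λ/μ = 4.1594; ρ = a/5 = 0.8319
P₀ = 0.010001
Lq = P₀·a^c·ρ / (c!·(1−ρ)²) = 0.010001·1245.01241·0.8319/(120·0.02826)
= 3.05421

Final: 3.05421


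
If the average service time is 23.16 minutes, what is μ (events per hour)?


μ = 1/(service time) in consistent units.
1 hour = 60 min, so μ = 60/23.16 = 2.5907 per hour

Final: 2.5907 /hr


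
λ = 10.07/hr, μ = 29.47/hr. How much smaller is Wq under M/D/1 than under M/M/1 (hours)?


ρ = 10.07/29.47 = 0.3417
Wq(M/M/1) = ρ/(μ−λ) = 0.3417/19.40 = 0.01761 hr
Wq(M/D/1) = ρ/(2(μ−λ)) = 0.008807 hr
Savings = 0.01761 − 0.008807 = 0.008807 hr

Final: 0.008807 hr


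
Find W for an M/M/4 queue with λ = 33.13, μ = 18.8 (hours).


a = 1.7622; ρ = 0.4406; P₀ = 0.168199
Lq = P₀·a^c·ρ/(c!(1−ρ)²) = 0.09514
Wq = Lq/λ = 0.09514/33.13 = 0.002872 hr
W = Wq + 1/μ = 0.002872 + 0.05319 = 0.05606 hr

Final: 0.05606 hr


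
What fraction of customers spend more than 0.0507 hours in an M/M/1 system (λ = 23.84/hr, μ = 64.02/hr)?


W ~ Exponential(μ−λ) for M/M/1.
μ − λ = 64.02 − 23.84 = 40.1800
P(W > t) = e^{−(μ−λ)t} = e^{−2.0371} = 0.130403

Final: 0.130403


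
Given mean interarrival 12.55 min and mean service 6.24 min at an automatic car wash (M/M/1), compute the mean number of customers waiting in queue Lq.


λ = 60/12.55 = 4.7809 /hr
μ = 60/6.24 = 9.6154 /hr
ρ = λ/μ = 4.7809/9.6154 = 0.4972
Lq = ρ²/(1−ρ) = 0.2472/0.5028 = 0.4917

Final: 0.4917


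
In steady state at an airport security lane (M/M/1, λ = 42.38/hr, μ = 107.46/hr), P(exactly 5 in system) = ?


ρ = 42.38/107.46 = 0.3944
P_n = (1−ρ)·ρ^n = (1 − 0.3944)·0.3944^5 = 0.6056·0.009540 = 0.005778

Final: 0.005778


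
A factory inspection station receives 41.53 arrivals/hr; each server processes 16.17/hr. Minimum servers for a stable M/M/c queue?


Stability requires cμ > λ ⇔ c > λ/μ.
λ/μ = 41.53/16.17 = 2.5683
Minimum integer c = ⌊2.5683⌋ + 1 = 3
Check: 3·16.17 = 48.51 > 41.53, while 2·16.17 = 32.34 ≤ 41.53

Final: 3 servers


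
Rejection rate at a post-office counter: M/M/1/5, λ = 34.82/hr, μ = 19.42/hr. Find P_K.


ρ = λ/μ = 34.82/19.42 = 1.7930
P_K = (1−ρ)ρ^K/(1−ρ^(K+1)) = (-0.7930·18.530951)/(1 − 33.225938)
= -14.694987/-32.225938 = 0.455999

Final: 0.455999


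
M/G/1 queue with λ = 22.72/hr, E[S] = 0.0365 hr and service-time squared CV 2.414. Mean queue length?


ρ = λ·E[S] = 22.72·0.0365 = 0.8293
Lq = ρ²(1+C_s²)/(2(1−ρ)) = 0.6877·(1+2.414)/(2·0.1707)
= 0.6877·3.4140/0.3414 = 6.87625

Final: 6.87625


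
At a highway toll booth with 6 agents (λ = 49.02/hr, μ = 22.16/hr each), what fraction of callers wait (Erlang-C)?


a = λ/μ = 2.2121; ρ = a/6 = 0.3687
P₀ = 0.109173 (from M/M/c formula)
C(c,a) = [a^c/(c!(1−ρ))]·P₀ = [117.17132/(720·0.6313)]·0.109173
= 0.25778·0.109173 = 0.028142

Final: 0.028142


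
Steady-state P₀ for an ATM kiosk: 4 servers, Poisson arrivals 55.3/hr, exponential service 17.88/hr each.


a = λ/μ = 55.3/17.88 = 3.0928; ρ = a/c = 0.7732
Σ_{k=0}^{3} a^k/k! (terms k=0..3) = 1.00000 + 3.09284 + 4.78283 + 4.93085 = 13.80652
Tail: a^4/(4!(1−ρ)) = 91.50197/(24·0.2268) = 16.81109
P₀ = 1/(13.80652 + 16.81109) = 1/30.61761 = 0.032661

Final: 0.032661


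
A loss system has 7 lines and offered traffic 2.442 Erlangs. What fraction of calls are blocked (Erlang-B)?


B(c,a) = (a^c/c!) / Σ_{k=0}^{c} a^k/k!
a^7/7! = 0.102752
Σ terms (k=0..7): 1.00000 + 2.44200 + 2.98168 + 2.42709 + 1.48174 + 0.72368 + 0.29454 + 0.10275 = 11.453480
B = 0.102752/11.453480 = 0.008971

Final: 0.008971


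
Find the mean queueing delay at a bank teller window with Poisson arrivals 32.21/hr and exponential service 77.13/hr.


ρ = 32.21/77.13 = 0.4176
Wq = ρ/(μ−λ) = 0.4176/(77.13 − 32.21) = 0.4176/44.92 = 0.009297 hr

Final: 0.009297 hr


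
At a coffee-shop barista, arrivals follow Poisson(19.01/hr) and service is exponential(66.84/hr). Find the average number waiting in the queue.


ρ = 19.01/66.84 = 0.2844
Lq = ρ²/(1−ρ) = 0.08089/0.7156 = 0.1130

Final: 0.1130


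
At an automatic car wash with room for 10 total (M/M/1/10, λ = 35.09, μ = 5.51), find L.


ρ = 35.09/5.51 = 6.3684
L = ρ[1 − (K+1)ρ^K + Kρ^(K+1)] / [(1−ρ)(1−ρ^(K+1))]
Numerator: 6.3684·(1 − 11·109728058.162244 + 10·698794475.664818) = 36815435276.920166
Denominator: (-5.3684)·(-698794474.664818) = 3751422969.253235
L = 36815435276.920166/3751422969.253235 = 9.8137

Final: 9.8137


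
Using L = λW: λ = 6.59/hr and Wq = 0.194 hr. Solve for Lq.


Lq = λWq = 6.59·0.194 = 1.2785

Final: 1.2785


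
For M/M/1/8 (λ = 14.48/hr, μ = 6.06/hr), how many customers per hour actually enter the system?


ρ = 2.3894; P_K = (1−ρ)ρ^8/(1−ρ^9) = 0.581721
λ_eff = λ(1 − P_K) = 14.48·(1 − 0.581721) = 14.48·0.418279 = 6.0567 /hr

Final: 6.0567 /hr


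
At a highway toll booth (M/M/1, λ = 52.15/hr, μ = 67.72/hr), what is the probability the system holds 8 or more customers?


ρ = 52.15/67.72 = 0.7701
P(N ≥ n) = ρ^n = 0.7701^8 = 0.123680

Final: 0.123680


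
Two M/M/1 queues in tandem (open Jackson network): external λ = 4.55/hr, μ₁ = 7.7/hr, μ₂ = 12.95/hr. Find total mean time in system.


Each node sees arrival rate λ = 4.55/hr (tandem ⇒ throughput preserved).
W₁ = 1/(μ₁−λ) = 1/(7.7−4.55) = 0.31746 hr
W₂ = 1/(μ₂−λ) = 1/(12.95−4.55) = 0.11905 hr
W_total = W₁ + W₂ = 0.31746 + 0.11905 = 0.43651 hr

Final: 0.43651 hr


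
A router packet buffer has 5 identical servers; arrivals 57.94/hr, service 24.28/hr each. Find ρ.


ρ = λ/(cμ) = 57.94/(5·24.28) = 57.94/121.40 = 0.4773

Final: 0.4773


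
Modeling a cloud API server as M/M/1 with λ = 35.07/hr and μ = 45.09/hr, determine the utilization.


ρ = λ/μ = 35.07/45.09 = 0.7778

Final: 0.7778


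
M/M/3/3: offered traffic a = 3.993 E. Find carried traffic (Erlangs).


B(3,3.993) = 0.450070 (Erlang-B)
Carried load = a(1 − B) = 3.993·(1 − 0.450070) = 3.993·0.549930 = 2.1959 E

Final: 2.1959 Erlangs


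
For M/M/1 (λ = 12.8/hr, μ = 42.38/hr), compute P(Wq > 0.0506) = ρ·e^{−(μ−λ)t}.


ρ = 12.8/42.38 = 0.3020
P(Wq > t) = ρ·e^{−(μ−λ)t} = 0.3020·e^{−1.4967}
= 0.3020·0.223857 = 0.067611

Final: 0.067611


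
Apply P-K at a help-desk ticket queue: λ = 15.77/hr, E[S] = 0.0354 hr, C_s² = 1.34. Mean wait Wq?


ρ = λ·E[S] = 15.77·0.0354 = 0.5583
E[S²] = E[S]²(1+C_s²) = 0.0354²·(1+1.34) = 0.002932
Wq = λ·E[S²]/(2(1−ρ)) = 15.77·0.002932/(2·0.4417) = 0.05234 hr

Final: 0.05234 hr


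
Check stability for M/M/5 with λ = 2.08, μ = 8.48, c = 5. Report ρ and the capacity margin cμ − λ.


Total capacity cμ = 5·8.48 = 42.40/hr
ρ = λ/(cμ) = 2.08/42.40 = 0.04906
Stable ⇔ ρ < 1: YES
Spare capacity = cμ − λ = 42.40 − 2.08 = 40.32/hr

Final: ρ = 0.04906; stable; margin = 40.32/hr


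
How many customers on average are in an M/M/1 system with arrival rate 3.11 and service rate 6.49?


ρ = λ/μ = 3.11/6.49 = 0.4792
L = ρ/(1−ρ) = 0.4792/(1 − 0.4792) = 0.4792/0.5208 = 0.9201

Final: 0.9201


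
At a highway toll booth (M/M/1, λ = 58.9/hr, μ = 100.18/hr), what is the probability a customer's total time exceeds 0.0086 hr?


W ~ Exponential(μ−λ) for M/M/1.
μ − λ = 100.18 − 58.9 = 41.2800
P(W > t) = e^{−(μ−λ)t} = e^{−0.3550} = 0.701168

Final: 0.701168


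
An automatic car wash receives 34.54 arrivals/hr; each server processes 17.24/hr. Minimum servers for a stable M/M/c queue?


Stability requires cμ > λ ⇔ c > λ/μ.
λ/μ = 34.54/17.24 = 2.0035
Minimum integer c = ⌊2.0035⌋ + 1 = 3
Check: 3·17.24 = 51.72 > 34.54, while 2·17.24 = 34.48 ≤ 34.54

Final: 3 servers


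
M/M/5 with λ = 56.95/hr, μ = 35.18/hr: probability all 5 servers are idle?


a = λ/μ = 56.95/35.18 = 1.6188; ρ = a/c = 0.3238
Σ_{k=0}^{4} a^k/k! (terms k=0..4) = 1.00000 + 1.61882 + 1.31029 + 0.70704 + 0.28614 = 4.92228
Tail: a^5/(5!(1−ρ)) = 11.11705/(120·0.6762) = 0.13700
P₀ = 1/(4.92228 + 0.13700) = 1/5.05928 = 0.197657

Final: 0.197657


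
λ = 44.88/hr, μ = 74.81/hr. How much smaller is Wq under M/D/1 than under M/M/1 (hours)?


ρ = 44.88/74.81 = 0.5999
Wq(M/M/1) = ρ/(μ−λ) = 0.5999/29.93 = 0.02004 hr
Wq(M/D/1) = ρ/(2(μ−λ)) = 0.01002 hr
Savings = 0.02004 − 0.01002 = 0.01002 hr

Final: 0.01002 hr


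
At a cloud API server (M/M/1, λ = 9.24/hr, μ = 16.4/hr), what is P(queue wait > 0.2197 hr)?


ρ = 9.24/16.4 = 0.5634
P(Wq > t) = ρ·e^{−(μ−λ)t} = 0.5634·e^{−1.5731}
= 0.5634·0.207411 = 0.116859

Final: 0.116859


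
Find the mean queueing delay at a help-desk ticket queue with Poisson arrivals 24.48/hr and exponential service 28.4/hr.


ρ = 24.48/28.4 = 0.8620
Wq = ρ/(μ−λ) = 0.8620/(28.4 − 24.48) = 0.8620/3.92 = 0.2199 hr

Final: 0.2199 hr


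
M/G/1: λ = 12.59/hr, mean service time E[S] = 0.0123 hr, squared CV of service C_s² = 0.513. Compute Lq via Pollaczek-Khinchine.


ρ = λ·E[S] = 12.59·0.0123 = 0.1549
Lq = ρ²(1+C_s²)/(2(1−ρ)) = 0.02398·(1+0.513)/(2·0.8451)
= 0.02398·1.5130/1.6903 = 0.02147

Final: 0.02147


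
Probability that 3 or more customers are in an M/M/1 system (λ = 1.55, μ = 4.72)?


ρ = 1.55/4.72 = 0.3284
P(N ≥ n) = ρ^n = 0.3284^3 = 0.035414

Final: 0.035414


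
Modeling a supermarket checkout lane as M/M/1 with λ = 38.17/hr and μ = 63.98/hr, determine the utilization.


ρ = λ/μ = 38.17/63.98 = 0.5966

Final: 0.5966


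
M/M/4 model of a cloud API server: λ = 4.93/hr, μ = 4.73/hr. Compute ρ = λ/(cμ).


ρ = λ/(cμ) = 4.93/(4·4.73) = 4.93/18.92 = 0.2606

Final: 0.2606


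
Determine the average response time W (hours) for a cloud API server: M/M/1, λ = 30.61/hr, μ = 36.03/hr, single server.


W = 1/(μ−λ) = 1/(36.03 − 30.61) = 1/5.42 = 0.1845 hr

Final: 0.1845 hr


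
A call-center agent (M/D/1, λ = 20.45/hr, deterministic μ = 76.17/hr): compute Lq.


ρ = 20.45/76.17 = 0.2685
M/D/1: Lq = ρ²/(2(1−ρ)) = 0.07208/(2·0.7315) = 0.04927

Final: 0.04927


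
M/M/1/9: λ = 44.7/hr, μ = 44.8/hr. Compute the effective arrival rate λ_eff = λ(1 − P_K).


ρ = 0.9978; P_K = (1−ρ)ρ^9/(1−ρ^10) = 0.098997
λ_eff = λ(1 − P_K) = 44.7·(1 − 0.098997) = 44.7·0.901003 = 40.2748 /hr

Final: 40.2748 /hr


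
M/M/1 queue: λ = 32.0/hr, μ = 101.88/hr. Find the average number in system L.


ρ = λ/μ = 32.0/101.88 = 0.3141
L = ρ/(1−ρ) = 0.3141/(1 − 0.3141) = 0.3141/0.6859 = 0.4579

Final: 0.4579


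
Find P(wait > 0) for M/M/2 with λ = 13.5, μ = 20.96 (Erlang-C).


a = λ/μ = 0.6441; ρ = a/2 = 0.3220
P₀ = 0.512811 (from M/M/c formula)
C(c,a) = [a^c/(c!(1−ρ))]·P₀ = [0.41484/(2·0.6780)]·0.512811
= 0.30595·0.512811 = 0.156895

Final: 0.156895


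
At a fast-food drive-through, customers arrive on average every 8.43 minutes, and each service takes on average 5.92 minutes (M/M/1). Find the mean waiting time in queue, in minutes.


λ = 60/8.43 = 7.1174 /hr
μ = 60/5.92 = 10.1351 /hr
ρ = λ/μ = 7.1174/10.1351 = 0.7023
Wq = ρ/(μ−λ) = 0.7023/(10.1351−7.1174) = 0.23271 hr
In minutes: 0.23271·60 = 13.963 min

Final: 13.963 min


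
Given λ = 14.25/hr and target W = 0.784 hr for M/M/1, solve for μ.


W = 1/(μ−λ) ⇒ μ − λ = 1/W = 1/0.784 = 1.2755
μ = λ + 1/W = 14.25 + 1.2755 = 15.5255 per hr

Final: 15.5255 /hr


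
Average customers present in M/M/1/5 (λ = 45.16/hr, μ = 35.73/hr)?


ρ = 45.16/35.73 = 1.2639
L = ρ[1 − (K+1)ρ^K + Kρ^(K+1)] / [(1−ρ)(1−ρ^(K+1))]
Numerator: 1.2639·(1 − 6·3.225556 + 5·4.076857) = 2.566966
Denominator: (-0.2639)·(-3.076857) = 0.812056
L = 2.566966/0.812056 = 3.1611

Final: 3.1611


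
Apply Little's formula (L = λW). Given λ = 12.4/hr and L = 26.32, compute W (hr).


W = L/λ = 26.32/12.4 = 2.1226 hr

Final: 2.1226 hr


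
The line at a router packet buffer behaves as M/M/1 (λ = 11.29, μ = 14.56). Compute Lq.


ρ = 11.29/14.56 = 0.7754
Lq = ρ²/(1−ρ) = 0.6013/0.2246 = 2.6772

Final: 2.6772


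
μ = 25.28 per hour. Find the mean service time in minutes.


Mean service time = 1/μ = 1/25.28 hour = 0.03956 hour
In minutes: 0.03956 × 60 = 2.3734 min

Final: 2.3734 min


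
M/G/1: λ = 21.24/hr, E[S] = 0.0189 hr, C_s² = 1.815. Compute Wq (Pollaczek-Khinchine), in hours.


ρ = λ·E[S] = 21.24·0.0189 = 0.4014
E[S²] = E[S]²(1+C_s²) = 0.0189²·(1+1.815) = 0.001006
Wq = λ·E[S²]/(2(1−ρ)) = 21.24·0.001006/(2·0.5986) = 0.01784 hr

Final: 0.01784 hr


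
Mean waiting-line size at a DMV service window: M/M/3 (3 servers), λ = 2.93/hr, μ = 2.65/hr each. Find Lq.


a = λ/μ = 1.1057; ρ = a/3 = 0.3686
P₀ = 0.325345
Lq = P₀·a^c·ρ / (c!·(1−ρ)²) = 0.325345·1.35165·0.3686/(6·0.39872)
= 0.06775

Final: 0.06775


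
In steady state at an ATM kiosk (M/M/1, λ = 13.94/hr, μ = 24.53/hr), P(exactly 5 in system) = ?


ρ = 13.94/24.53 = 0.5683
P_n = (1−ρ)·ρ^n = (1 − 0.5683)·0.5683^5 = 0.4317·0.059269 = 0.025587

Final: 0.025587


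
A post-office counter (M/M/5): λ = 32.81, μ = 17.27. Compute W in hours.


a = 1.8998; ρ = 0.3800; P₀ = 0.148748
Lq = P₀·a^c·ρ/(c!(1−ρ)²) = 0.03032
Wq = Lq/λ = 0.03032/32.81 = 0.0009242 hr
W = Wq + 1/μ = 0.0009242 + 0.05790 = 0.05883 hr

Final: 0.05883 hr


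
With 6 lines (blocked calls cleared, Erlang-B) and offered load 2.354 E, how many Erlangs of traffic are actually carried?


B(6,2.354) = 0.022687 (Erlang-B)
Carried load = a(1 − B) = 2.354·(1 − 0.022687) = 2.354·0.977313 = 2.3006 E

Final: 2.3006 Erlangs


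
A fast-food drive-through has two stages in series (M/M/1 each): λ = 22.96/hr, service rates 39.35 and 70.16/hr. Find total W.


Each node sees arrival rate λ = 22.96/hr (tandem ⇒ throughput preserved).
W₁ = 1/(μ₁−λ) = 1/(39.35−22.96) = 0.06101 hr
W₂ = 1/(μ₂−λ) = 1/(70.16−22.96) = 0.02119 hr
W_total = W₁ + W₂ = 0.06101 + 0.02119 = 0.08220 hr

Final: 0.08220 hr


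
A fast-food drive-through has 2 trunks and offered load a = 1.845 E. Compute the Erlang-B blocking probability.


B(c,a) = (a^c/c!) / Σ_{k=0}^{c} a^k/k!
a^2/2! = 1.702012
Σ terms (k=0..2): 1.00000 + 1.84500 + 1.70201 = 4.547013
B = 1.702012/4.547013 = 0.374314

Final: 0.374314


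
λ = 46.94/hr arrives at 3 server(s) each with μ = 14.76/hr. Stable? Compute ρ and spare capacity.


Total capacity cμ = 3·14.76 = 44.28/hr
ρ = λ/(cμ) = 46.94/44.28 = 1.0601
Stable ⇔ ρ < 1: NO
Spare capacity = cμ − λ = 44.28 − 46.94 = -2.66/hr

Final: ρ = 1.0601; unstable; margin = -2.66/hr


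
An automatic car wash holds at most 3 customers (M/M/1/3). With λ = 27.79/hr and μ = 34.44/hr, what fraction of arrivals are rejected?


ρ = λ/μ = 27.79/34.44 = 0.8069
P_K = (1−ρ)ρ^K/(1−ρ^(K+1)) = (0.1931·0.525383)/(1 − 0.423937)
= 0.101446/0.576063 = 0.176102

Final: 0.176102


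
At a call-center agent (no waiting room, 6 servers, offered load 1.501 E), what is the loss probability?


B(c,a) = (a^c/c!) / Σ_{k=0}^{c} a^k/k!
a^6/6! = 0.015884
Σ terms (k=0..6): 1.00000 + 1.50100 + 1.12650 + 0.56363 + 0.21150 + 0.06349 + 0.01588 = 4.482003
B = 0.015884/4.482003 = 0.003544

Final: 0.003544


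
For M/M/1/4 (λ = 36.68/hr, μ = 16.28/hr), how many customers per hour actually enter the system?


ρ = 2.2531; P_K = (1−ρ)ρ^4/(1−ρ^5) = 0.565908
λ_eff = λ(1 − P_K) = 36.68·(1 − 0.565908) = 36.68·0.434092 = 15.9225 /hr

Final: 15.9225 /hr
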